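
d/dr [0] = 0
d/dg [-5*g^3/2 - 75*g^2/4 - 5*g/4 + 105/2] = -15*g^2/2 - 75*g/2 - 5/4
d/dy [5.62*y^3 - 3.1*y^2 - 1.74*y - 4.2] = 16.86*y^2 - 6.2*y - 1.74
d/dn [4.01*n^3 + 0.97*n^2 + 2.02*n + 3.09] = 12.03*n^2 + 1.94*n + 2.02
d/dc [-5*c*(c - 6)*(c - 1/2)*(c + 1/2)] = -20*c^3 + 90*c^2 + 5*c/2 - 15/2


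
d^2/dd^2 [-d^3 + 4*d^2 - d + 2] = 8 - 6*d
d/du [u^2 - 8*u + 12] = 2*u - 8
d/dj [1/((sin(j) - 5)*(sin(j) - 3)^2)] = (13 - 3*sin(j))*cos(j)/((sin(j) - 5)^2*(sin(j) - 3)^3)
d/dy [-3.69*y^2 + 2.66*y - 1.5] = 2.66 - 7.38*y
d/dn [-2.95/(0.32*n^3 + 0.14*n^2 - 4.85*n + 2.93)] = (2.832*n^2 + 0.826*n - 14.3075)/(0.32*n^3 + 0.14*n^2 - 4.85*n + 2.93)^2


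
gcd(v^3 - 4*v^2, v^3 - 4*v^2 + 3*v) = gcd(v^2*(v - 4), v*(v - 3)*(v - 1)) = v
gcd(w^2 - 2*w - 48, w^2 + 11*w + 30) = w + 6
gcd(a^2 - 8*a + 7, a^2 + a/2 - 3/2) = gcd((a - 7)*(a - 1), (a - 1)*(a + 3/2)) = a - 1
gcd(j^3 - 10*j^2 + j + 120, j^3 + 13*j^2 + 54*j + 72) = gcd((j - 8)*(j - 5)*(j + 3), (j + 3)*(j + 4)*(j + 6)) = j + 3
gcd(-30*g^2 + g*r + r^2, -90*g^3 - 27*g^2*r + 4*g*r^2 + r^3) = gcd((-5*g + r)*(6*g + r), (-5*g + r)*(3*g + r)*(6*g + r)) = -30*g^2 + g*r + r^2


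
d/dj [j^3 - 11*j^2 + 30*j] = 3*j^2 - 22*j + 30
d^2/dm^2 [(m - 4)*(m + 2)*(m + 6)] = 6*m + 8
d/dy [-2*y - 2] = -2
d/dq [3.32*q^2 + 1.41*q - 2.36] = 6.64*q + 1.41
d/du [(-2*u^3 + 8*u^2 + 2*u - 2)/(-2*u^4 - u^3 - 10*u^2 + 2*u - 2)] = 2*u*(-2*u^5 + 16*u^4 + 20*u^3 - 10*u^2 + 21*u - 36)/(4*u^8 + 4*u^7 + 41*u^6 + 12*u^5 + 104*u^4 - 36*u^3 + 44*u^2 - 8*u + 4)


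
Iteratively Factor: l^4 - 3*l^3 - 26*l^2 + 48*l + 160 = (l - 4)*(l^3 + l^2 - 22*l - 40) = (l - 4)*(l + 2)*(l^2 - l - 20) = (l - 4)*(l + 2)*(l + 4)*(l - 5)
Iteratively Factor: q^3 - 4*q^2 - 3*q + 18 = (q - 3)*(q^2 - q - 6) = (q - 3)^2*(q + 2)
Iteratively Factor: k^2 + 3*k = (k)*(k + 3)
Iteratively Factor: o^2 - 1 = (o - 1)*(o + 1)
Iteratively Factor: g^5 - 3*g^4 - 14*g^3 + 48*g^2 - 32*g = (g)*(g^4 - 3*g^3 - 14*g^2 + 48*g - 32) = g*(g - 4)*(g^3 + g^2 - 10*g + 8) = g*(g - 4)*(g - 1)*(g^2 + 2*g - 8) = g*(g - 4)*(g - 1)*(g + 4)*(g - 2)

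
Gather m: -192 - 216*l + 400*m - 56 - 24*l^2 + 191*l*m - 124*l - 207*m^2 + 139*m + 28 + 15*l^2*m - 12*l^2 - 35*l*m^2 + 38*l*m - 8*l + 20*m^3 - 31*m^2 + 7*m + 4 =-36*l^2 - 348*l + 20*m^3 + m^2*(-35*l - 238) + m*(15*l^2 + 229*l + 546) - 216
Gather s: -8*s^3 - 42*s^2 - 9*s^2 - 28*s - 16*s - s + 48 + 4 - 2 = -8*s^3 - 51*s^2 - 45*s + 50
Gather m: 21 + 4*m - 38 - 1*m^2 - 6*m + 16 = -m^2 - 2*m - 1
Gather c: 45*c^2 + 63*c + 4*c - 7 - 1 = 45*c^2 + 67*c - 8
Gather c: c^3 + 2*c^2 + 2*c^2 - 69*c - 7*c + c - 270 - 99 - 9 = c^3 + 4*c^2 - 75*c - 378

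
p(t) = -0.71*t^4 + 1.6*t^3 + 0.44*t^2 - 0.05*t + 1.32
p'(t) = -2.84*t^3 + 4.8*t^2 + 0.88*t - 0.05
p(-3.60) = -186.70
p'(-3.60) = 191.49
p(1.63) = 4.32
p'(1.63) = 1.84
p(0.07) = 1.32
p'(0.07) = 0.03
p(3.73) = -47.15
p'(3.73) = -77.37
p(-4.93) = -598.87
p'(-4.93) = 452.57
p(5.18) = -275.93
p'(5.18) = -261.43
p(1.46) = 3.94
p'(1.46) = 2.63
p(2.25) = 3.46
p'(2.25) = -6.12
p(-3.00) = -95.28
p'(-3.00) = 117.19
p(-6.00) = -1248.30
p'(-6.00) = 780.91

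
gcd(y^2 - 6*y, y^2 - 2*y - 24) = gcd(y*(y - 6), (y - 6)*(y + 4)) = y - 6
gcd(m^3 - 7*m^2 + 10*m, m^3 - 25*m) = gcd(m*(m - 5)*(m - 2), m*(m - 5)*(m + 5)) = m^2 - 5*m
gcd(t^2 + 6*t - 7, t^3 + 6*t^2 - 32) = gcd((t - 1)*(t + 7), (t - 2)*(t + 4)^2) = 1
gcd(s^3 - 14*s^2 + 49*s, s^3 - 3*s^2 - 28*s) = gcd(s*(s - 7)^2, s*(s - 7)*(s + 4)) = s^2 - 7*s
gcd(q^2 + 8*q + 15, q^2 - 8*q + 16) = 1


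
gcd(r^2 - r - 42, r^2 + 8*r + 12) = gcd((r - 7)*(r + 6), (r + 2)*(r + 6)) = r + 6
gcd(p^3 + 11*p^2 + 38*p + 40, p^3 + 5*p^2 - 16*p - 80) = p^2 + 9*p + 20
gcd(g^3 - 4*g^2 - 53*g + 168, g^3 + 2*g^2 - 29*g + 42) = g^2 + 4*g - 21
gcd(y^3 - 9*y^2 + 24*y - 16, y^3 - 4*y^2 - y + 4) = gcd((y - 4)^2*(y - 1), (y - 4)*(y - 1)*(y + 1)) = y^2 - 5*y + 4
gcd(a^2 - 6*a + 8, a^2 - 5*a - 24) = 1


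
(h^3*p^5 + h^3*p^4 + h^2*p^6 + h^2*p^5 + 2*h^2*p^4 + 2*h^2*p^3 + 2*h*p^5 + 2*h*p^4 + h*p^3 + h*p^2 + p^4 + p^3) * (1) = h^3*p^5 + h^3*p^4 + h^2*p^6 + h^2*p^5 + 2*h^2*p^4 + 2*h^2*p^3 + 2*h*p^5 + 2*h*p^4 + h*p^3 + h*p^2 + p^4 + p^3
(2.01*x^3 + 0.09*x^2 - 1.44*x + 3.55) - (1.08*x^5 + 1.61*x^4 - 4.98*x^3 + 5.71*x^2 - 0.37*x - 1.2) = -1.08*x^5 - 1.61*x^4 + 6.99*x^3 - 5.62*x^2 - 1.07*x + 4.75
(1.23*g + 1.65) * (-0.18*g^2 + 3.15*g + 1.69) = -0.2214*g^3 + 3.5775*g^2 + 7.2762*g + 2.7885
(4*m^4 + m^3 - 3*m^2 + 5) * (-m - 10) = -4*m^5 - 41*m^4 - 7*m^3 + 30*m^2 - 5*m - 50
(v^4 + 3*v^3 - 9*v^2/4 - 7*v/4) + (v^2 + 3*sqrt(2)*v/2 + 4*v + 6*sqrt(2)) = v^4 + 3*v^3 - 5*v^2/4 + 3*sqrt(2)*v/2 + 9*v/4 + 6*sqrt(2)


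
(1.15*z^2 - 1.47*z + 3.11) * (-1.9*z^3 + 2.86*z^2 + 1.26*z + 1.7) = -2.185*z^5 + 6.082*z^4 - 8.6642*z^3 + 8.9974*z^2 + 1.4196*z + 5.287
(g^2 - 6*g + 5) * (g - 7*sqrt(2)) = g^3 - 7*sqrt(2)*g^2 - 6*g^2 + 5*g + 42*sqrt(2)*g - 35*sqrt(2)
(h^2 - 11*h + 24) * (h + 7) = h^3 - 4*h^2 - 53*h + 168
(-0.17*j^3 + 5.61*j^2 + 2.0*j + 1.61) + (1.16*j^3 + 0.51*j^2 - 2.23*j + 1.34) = 0.99*j^3 + 6.12*j^2 - 0.23*j + 2.95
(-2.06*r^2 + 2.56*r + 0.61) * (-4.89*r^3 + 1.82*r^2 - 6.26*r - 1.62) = 10.0734*r^5 - 16.2676*r^4 + 14.5719*r^3 - 11.5782*r^2 - 7.9658*r - 0.9882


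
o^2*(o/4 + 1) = o^3/4 + o^2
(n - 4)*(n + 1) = n^2 - 3*n - 4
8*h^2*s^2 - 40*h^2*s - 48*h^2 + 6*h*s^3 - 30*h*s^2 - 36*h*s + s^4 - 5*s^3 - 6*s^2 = (2*h + s)*(4*h + s)*(s - 6)*(s + 1)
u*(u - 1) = u^2 - u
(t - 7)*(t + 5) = t^2 - 2*t - 35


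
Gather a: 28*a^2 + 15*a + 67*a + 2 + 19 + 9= 28*a^2 + 82*a + 30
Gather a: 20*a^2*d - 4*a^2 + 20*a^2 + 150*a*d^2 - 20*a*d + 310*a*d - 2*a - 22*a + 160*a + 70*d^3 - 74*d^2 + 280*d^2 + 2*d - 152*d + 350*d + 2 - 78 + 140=a^2*(20*d + 16) + a*(150*d^2 + 290*d + 136) + 70*d^3 + 206*d^2 + 200*d + 64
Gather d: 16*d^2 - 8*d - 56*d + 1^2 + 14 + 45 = 16*d^2 - 64*d + 60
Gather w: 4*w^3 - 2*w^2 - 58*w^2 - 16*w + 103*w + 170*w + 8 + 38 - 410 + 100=4*w^3 - 60*w^2 + 257*w - 264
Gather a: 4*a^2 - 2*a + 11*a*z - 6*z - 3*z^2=4*a^2 + a*(11*z - 2) - 3*z^2 - 6*z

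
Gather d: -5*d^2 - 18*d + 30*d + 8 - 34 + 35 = -5*d^2 + 12*d + 9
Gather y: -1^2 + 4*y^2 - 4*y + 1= 4*y^2 - 4*y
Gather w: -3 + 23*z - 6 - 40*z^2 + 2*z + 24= -40*z^2 + 25*z + 15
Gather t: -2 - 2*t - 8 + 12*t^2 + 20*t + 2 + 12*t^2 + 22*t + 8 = 24*t^2 + 40*t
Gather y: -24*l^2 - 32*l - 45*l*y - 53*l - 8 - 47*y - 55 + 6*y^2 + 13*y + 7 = -24*l^2 - 85*l + 6*y^2 + y*(-45*l - 34) - 56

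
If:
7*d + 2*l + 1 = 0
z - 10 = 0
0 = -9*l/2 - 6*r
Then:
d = 8*r/21 - 1/7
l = -4*r/3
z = 10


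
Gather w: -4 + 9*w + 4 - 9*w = 0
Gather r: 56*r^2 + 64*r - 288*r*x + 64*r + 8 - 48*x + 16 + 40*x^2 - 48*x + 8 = 56*r^2 + r*(128 - 288*x) + 40*x^2 - 96*x + 32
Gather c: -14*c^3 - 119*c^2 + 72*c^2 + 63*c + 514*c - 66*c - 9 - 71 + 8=-14*c^3 - 47*c^2 + 511*c - 72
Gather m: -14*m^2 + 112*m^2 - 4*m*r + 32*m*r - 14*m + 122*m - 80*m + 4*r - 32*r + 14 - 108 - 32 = 98*m^2 + m*(28*r + 28) - 28*r - 126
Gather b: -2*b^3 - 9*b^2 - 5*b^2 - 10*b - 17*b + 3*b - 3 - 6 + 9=-2*b^3 - 14*b^2 - 24*b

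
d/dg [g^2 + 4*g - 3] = 2*g + 4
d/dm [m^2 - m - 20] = 2*m - 1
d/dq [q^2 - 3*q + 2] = 2*q - 3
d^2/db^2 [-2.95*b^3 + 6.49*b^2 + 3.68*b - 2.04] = 12.98 - 17.7*b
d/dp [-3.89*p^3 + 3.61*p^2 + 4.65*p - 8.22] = -11.67*p^2 + 7.22*p + 4.65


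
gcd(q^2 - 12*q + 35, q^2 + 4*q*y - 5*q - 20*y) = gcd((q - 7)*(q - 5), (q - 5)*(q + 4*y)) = q - 5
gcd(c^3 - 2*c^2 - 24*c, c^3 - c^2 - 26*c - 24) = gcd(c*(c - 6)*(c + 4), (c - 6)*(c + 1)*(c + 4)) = c^2 - 2*c - 24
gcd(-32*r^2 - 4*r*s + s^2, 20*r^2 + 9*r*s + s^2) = 4*r + s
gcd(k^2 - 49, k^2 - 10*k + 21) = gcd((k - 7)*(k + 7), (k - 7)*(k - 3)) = k - 7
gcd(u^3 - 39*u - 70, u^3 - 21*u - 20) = 1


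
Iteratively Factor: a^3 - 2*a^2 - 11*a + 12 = (a - 4)*(a^2 + 2*a - 3) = (a - 4)*(a + 3)*(a - 1)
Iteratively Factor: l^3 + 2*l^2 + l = (l + 1)*(l^2 + l) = l*(l + 1)*(l + 1)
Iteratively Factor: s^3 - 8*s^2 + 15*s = (s)*(s^2 - 8*s + 15) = s*(s - 5)*(s - 3)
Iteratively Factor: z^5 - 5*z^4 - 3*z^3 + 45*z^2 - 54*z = (z)*(z^4 - 5*z^3 - 3*z^2 + 45*z - 54) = z*(z - 3)*(z^3 - 2*z^2 - 9*z + 18) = z*(z - 3)*(z - 2)*(z^2 - 9) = z*(z - 3)*(z - 2)*(z + 3)*(z - 3)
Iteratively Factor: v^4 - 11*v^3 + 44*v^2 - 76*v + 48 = (v - 2)*(v^3 - 9*v^2 + 26*v - 24) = (v - 4)*(v - 2)*(v^2 - 5*v + 6) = (v - 4)*(v - 3)*(v - 2)*(v - 2)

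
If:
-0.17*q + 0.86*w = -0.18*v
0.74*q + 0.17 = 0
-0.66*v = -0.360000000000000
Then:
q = -0.23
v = 0.55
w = -0.16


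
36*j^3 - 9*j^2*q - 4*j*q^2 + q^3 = (-4*j + q)*(-3*j + q)*(3*j + q)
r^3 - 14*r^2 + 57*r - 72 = (r - 8)*(r - 3)^2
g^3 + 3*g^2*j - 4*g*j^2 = g*(g - j)*(g + 4*j)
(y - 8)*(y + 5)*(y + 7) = y^3 + 4*y^2 - 61*y - 280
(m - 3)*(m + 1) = m^2 - 2*m - 3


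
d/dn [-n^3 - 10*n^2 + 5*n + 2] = -3*n^2 - 20*n + 5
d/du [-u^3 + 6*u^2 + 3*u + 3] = -3*u^2 + 12*u + 3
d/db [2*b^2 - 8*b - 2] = 4*b - 8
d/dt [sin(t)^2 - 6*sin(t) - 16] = 2*(sin(t) - 3)*cos(t)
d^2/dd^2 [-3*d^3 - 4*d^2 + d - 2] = -18*d - 8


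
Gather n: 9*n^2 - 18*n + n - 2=9*n^2 - 17*n - 2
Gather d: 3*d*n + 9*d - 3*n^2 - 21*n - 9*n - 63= d*(3*n + 9) - 3*n^2 - 30*n - 63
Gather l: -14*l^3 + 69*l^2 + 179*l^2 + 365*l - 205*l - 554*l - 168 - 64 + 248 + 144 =-14*l^3 + 248*l^2 - 394*l + 160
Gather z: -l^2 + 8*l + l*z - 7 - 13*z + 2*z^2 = -l^2 + 8*l + 2*z^2 + z*(l - 13) - 7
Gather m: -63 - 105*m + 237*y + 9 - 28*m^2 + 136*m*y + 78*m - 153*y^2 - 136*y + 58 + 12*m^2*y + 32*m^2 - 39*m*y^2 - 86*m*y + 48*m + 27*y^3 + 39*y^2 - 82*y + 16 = m^2*(12*y + 4) + m*(-39*y^2 + 50*y + 21) + 27*y^3 - 114*y^2 + 19*y + 20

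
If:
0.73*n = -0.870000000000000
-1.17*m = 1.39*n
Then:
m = 1.42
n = -1.19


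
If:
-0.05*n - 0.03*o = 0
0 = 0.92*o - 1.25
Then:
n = -0.82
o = 1.36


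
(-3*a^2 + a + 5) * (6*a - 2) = -18*a^3 + 12*a^2 + 28*a - 10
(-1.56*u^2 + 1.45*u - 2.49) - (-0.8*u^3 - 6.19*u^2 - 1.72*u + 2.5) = 0.8*u^3 + 4.63*u^2 + 3.17*u - 4.99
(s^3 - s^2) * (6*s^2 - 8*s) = 6*s^5 - 14*s^4 + 8*s^3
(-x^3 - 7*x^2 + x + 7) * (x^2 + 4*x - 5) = -x^5 - 11*x^4 - 22*x^3 + 46*x^2 + 23*x - 35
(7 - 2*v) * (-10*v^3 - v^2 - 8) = 20*v^4 - 68*v^3 - 7*v^2 + 16*v - 56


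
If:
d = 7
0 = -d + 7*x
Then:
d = 7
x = 1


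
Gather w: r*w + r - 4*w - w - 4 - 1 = r + w*(r - 5) - 5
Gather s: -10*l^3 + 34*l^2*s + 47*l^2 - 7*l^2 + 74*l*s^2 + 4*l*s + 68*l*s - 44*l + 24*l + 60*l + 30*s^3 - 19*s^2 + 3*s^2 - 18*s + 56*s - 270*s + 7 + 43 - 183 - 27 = -10*l^3 + 40*l^2 + 40*l + 30*s^3 + s^2*(74*l - 16) + s*(34*l^2 + 72*l - 232) - 160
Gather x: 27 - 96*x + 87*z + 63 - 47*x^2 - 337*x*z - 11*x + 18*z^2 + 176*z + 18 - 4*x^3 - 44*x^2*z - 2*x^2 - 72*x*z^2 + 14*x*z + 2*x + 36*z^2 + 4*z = -4*x^3 + x^2*(-44*z - 49) + x*(-72*z^2 - 323*z - 105) + 54*z^2 + 267*z + 108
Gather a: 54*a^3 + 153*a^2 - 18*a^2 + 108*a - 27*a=54*a^3 + 135*a^2 + 81*a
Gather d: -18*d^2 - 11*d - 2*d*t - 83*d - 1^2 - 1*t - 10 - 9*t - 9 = -18*d^2 + d*(-2*t - 94) - 10*t - 20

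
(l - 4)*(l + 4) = l^2 - 16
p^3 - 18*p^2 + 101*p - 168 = (p - 8)*(p - 7)*(p - 3)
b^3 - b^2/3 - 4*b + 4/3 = (b - 2)*(b - 1/3)*(b + 2)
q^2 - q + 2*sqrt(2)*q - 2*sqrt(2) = (q - 1)*(q + 2*sqrt(2))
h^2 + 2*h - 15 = (h - 3)*(h + 5)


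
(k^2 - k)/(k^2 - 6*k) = (k - 1)/(k - 6)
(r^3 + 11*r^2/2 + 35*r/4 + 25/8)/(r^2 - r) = (8*r^3 + 44*r^2 + 70*r + 25)/(8*r*(r - 1))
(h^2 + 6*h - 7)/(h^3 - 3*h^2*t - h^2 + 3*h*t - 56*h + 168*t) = (1 - h)/(-h^2 + 3*h*t + 8*h - 24*t)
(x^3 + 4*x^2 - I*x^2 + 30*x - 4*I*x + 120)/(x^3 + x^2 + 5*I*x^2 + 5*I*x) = (x^2 + x*(4 - 6*I) - 24*I)/(x^2 + x)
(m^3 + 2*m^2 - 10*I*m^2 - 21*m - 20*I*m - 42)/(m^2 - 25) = (m^3 + m^2*(2 - 10*I) + m*(-21 - 20*I) - 42)/(m^2 - 25)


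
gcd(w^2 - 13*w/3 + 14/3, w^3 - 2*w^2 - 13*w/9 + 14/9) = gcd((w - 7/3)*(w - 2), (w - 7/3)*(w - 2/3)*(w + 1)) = w - 7/3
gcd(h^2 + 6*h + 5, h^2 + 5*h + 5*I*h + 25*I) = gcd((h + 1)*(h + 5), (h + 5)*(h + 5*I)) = h + 5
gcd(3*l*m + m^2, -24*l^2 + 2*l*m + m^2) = 1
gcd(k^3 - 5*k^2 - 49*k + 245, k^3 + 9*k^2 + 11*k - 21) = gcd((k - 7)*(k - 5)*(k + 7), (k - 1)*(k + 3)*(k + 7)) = k + 7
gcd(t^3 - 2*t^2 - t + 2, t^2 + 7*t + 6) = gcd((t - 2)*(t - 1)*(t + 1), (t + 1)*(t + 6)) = t + 1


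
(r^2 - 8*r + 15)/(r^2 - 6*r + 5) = (r - 3)/(r - 1)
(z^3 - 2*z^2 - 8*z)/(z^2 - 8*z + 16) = z*(z + 2)/(z - 4)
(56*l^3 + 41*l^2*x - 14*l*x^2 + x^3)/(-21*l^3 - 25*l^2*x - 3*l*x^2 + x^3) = (-8*l + x)/(3*l + x)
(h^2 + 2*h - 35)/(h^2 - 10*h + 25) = (h + 7)/(h - 5)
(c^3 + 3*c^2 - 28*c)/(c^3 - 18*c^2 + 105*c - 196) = c*(c + 7)/(c^2 - 14*c + 49)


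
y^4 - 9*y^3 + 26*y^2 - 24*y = y*(y - 4)*(y - 3)*(y - 2)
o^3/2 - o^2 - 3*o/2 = o*(o/2 + 1/2)*(o - 3)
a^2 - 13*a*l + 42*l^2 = (a - 7*l)*(a - 6*l)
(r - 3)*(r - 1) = r^2 - 4*r + 3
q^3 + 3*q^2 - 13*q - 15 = (q - 3)*(q + 1)*(q + 5)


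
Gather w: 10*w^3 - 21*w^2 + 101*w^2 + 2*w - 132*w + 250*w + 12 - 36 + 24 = 10*w^3 + 80*w^2 + 120*w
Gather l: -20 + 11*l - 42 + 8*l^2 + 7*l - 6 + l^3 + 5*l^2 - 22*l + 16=l^3 + 13*l^2 - 4*l - 52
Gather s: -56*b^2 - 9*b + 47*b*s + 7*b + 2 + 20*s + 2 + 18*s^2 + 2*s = -56*b^2 - 2*b + 18*s^2 + s*(47*b + 22) + 4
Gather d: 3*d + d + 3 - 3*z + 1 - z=4*d - 4*z + 4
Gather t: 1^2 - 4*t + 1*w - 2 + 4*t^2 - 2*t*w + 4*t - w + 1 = 4*t^2 - 2*t*w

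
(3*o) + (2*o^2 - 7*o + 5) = 2*o^2 - 4*o + 5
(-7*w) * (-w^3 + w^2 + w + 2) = 7*w^4 - 7*w^3 - 7*w^2 - 14*w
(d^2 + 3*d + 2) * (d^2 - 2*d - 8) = d^4 + d^3 - 12*d^2 - 28*d - 16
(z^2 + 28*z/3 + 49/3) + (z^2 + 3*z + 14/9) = 2*z^2 + 37*z/3 + 161/9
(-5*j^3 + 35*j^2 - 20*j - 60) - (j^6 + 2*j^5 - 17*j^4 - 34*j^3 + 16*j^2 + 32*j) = -j^6 - 2*j^5 + 17*j^4 + 29*j^3 + 19*j^2 - 52*j - 60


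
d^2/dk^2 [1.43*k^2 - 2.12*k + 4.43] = 2.86000000000000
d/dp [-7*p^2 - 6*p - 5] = -14*p - 6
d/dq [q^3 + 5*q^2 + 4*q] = 3*q^2 + 10*q + 4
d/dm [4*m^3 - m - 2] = 12*m^2 - 1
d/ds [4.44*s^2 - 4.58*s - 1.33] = 8.88*s - 4.58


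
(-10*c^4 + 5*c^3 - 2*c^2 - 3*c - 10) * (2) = -20*c^4 + 10*c^3 - 4*c^2 - 6*c - 20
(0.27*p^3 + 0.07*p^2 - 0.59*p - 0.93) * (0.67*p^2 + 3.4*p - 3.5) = 0.1809*p^5 + 0.9649*p^4 - 1.1023*p^3 - 2.8741*p^2 - 1.097*p + 3.255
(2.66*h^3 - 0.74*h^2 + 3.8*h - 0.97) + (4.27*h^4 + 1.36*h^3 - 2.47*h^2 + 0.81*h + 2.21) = 4.27*h^4 + 4.02*h^3 - 3.21*h^2 + 4.61*h + 1.24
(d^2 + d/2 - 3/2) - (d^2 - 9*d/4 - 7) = 11*d/4 + 11/2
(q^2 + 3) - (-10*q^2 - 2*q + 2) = 11*q^2 + 2*q + 1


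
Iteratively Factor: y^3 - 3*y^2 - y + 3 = (y - 3)*(y^2 - 1) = (y - 3)*(y + 1)*(y - 1)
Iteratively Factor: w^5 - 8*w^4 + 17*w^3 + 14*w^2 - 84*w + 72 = (w - 3)*(w^4 - 5*w^3 + 2*w^2 + 20*w - 24) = (w - 3)*(w - 2)*(w^3 - 3*w^2 - 4*w + 12) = (w - 3)^2*(w - 2)*(w^2 - 4) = (w - 3)^2*(w - 2)^2*(w + 2)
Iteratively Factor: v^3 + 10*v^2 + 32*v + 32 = (v + 4)*(v^2 + 6*v + 8) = (v + 2)*(v + 4)*(v + 4)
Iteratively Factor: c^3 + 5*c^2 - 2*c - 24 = (c + 3)*(c^2 + 2*c - 8) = (c + 3)*(c + 4)*(c - 2)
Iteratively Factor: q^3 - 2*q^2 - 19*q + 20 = (q - 1)*(q^2 - q - 20) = (q - 1)*(q + 4)*(q - 5)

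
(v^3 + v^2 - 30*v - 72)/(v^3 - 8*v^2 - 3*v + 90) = (v + 4)/(v - 5)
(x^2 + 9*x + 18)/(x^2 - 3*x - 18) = (x + 6)/(x - 6)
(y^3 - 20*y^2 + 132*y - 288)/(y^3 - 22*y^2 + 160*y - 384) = (y - 6)/(y - 8)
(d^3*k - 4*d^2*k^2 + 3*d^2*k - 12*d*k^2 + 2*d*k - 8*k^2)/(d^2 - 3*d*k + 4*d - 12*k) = k*(d^3 - 4*d^2*k + 3*d^2 - 12*d*k + 2*d - 8*k)/(d^2 - 3*d*k + 4*d - 12*k)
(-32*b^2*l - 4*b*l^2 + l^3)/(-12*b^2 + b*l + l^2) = l*(8*b - l)/(3*b - l)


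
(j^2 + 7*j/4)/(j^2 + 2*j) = (j + 7/4)/(j + 2)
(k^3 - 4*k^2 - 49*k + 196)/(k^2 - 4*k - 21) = (k^2 + 3*k - 28)/(k + 3)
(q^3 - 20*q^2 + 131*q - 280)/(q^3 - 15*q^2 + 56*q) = (q - 5)/q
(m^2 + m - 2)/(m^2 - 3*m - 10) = (m - 1)/(m - 5)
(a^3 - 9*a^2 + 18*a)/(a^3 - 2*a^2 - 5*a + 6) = a*(a - 6)/(a^2 + a - 2)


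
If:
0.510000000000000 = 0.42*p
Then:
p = 1.21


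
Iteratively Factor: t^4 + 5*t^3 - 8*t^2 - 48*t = (t + 4)*(t^3 + t^2 - 12*t) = (t - 3)*(t + 4)*(t^2 + 4*t) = t*(t - 3)*(t + 4)*(t + 4)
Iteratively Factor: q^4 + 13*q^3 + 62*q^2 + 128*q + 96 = (q + 4)*(q^3 + 9*q^2 + 26*q + 24) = (q + 4)^2*(q^2 + 5*q + 6) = (q + 3)*(q + 4)^2*(q + 2)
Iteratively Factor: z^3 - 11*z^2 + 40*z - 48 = (z - 4)*(z^2 - 7*z + 12) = (z - 4)*(z - 3)*(z - 4)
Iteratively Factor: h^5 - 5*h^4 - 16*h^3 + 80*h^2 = (h - 5)*(h^4 - 16*h^2) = (h - 5)*(h + 4)*(h^3 - 4*h^2) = h*(h - 5)*(h + 4)*(h^2 - 4*h) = h^2*(h - 5)*(h + 4)*(h - 4)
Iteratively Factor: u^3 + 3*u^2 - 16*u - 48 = (u - 4)*(u^2 + 7*u + 12) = (u - 4)*(u + 3)*(u + 4)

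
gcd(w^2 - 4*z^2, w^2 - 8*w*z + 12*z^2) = -w + 2*z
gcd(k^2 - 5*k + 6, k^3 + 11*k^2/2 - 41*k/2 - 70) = 1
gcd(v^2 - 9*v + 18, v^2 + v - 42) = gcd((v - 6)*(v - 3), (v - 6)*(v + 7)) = v - 6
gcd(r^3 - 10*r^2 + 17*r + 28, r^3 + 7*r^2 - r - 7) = r + 1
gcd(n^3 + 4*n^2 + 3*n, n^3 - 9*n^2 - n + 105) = n + 3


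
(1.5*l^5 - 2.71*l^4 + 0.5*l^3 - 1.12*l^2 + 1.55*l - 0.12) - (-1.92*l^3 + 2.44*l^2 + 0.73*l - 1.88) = 1.5*l^5 - 2.71*l^4 + 2.42*l^3 - 3.56*l^2 + 0.82*l + 1.76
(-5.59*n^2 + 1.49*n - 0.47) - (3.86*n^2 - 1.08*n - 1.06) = -9.45*n^2 + 2.57*n + 0.59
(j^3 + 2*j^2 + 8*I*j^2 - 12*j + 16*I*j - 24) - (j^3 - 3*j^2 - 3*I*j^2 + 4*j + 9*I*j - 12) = 5*j^2 + 11*I*j^2 - 16*j + 7*I*j - 12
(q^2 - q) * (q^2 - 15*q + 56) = q^4 - 16*q^3 + 71*q^2 - 56*q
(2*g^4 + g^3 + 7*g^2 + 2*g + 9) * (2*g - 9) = 4*g^5 - 16*g^4 + 5*g^3 - 59*g^2 - 81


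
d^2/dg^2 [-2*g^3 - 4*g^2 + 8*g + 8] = -12*g - 8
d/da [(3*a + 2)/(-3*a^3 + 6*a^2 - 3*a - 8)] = 6*(3*a^3 - 4*a - 3)/(9*a^6 - 36*a^5 + 54*a^4 + 12*a^3 - 87*a^2 + 48*a + 64)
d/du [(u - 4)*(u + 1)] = 2*u - 3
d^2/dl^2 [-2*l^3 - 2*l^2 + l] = -12*l - 4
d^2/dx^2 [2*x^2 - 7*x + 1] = 4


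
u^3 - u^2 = u^2*(u - 1)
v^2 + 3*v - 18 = (v - 3)*(v + 6)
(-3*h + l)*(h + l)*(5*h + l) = -15*h^3 - 13*h^2*l + 3*h*l^2 + l^3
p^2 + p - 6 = (p - 2)*(p + 3)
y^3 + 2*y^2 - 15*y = y*(y - 3)*(y + 5)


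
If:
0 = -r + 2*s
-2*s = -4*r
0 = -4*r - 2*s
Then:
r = 0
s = 0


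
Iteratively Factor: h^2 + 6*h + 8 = (h + 4)*(h + 2)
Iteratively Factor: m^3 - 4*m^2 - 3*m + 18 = (m - 3)*(m^2 - m - 6) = (m - 3)*(m + 2)*(m - 3)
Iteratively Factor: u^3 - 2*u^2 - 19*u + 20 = (u + 4)*(u^2 - 6*u + 5) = (u - 5)*(u + 4)*(u - 1)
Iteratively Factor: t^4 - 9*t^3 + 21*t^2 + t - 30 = (t - 2)*(t^3 - 7*t^2 + 7*t + 15) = (t - 5)*(t - 2)*(t^2 - 2*t - 3) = (t - 5)*(t - 2)*(t + 1)*(t - 3)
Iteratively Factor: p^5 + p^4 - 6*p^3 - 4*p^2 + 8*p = (p + 2)*(p^4 - p^3 - 4*p^2 + 4*p) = p*(p + 2)*(p^3 - p^2 - 4*p + 4) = p*(p - 1)*(p + 2)*(p^2 - 4) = p*(p - 2)*(p - 1)*(p + 2)*(p + 2)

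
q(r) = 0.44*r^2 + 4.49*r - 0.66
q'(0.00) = 4.49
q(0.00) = -0.66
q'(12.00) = 15.05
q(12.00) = 116.58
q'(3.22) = 7.32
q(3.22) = 18.36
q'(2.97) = 7.10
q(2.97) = 16.56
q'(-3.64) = 1.29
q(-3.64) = -11.17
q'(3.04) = 7.17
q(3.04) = 17.06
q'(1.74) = 6.02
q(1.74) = 8.48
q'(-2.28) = 2.48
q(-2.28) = -8.61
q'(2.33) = 6.54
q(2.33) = 12.19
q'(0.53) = 4.96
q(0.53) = 1.84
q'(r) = 0.88*r + 4.49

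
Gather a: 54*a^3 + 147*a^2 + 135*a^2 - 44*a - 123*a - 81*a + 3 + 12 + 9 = 54*a^3 + 282*a^2 - 248*a + 24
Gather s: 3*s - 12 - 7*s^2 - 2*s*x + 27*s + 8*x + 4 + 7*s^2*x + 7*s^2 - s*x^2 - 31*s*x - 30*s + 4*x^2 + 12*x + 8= 7*s^2*x + s*(-x^2 - 33*x) + 4*x^2 + 20*x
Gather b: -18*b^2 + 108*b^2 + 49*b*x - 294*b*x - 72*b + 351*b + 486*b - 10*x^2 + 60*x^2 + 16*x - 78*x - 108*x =90*b^2 + b*(765 - 245*x) + 50*x^2 - 170*x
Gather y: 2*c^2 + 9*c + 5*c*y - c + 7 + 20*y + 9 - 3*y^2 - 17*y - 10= 2*c^2 + 8*c - 3*y^2 + y*(5*c + 3) + 6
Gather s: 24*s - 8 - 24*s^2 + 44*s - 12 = -24*s^2 + 68*s - 20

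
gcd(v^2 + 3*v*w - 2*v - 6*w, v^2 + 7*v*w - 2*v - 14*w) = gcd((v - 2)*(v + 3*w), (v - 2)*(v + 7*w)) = v - 2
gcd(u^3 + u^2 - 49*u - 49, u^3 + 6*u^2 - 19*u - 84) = u + 7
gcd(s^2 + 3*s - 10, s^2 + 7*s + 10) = s + 5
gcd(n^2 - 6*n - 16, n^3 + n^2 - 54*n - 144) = n - 8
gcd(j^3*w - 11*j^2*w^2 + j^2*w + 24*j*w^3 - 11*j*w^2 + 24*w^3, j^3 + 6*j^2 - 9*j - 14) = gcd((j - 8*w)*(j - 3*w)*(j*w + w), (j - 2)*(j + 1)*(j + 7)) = j + 1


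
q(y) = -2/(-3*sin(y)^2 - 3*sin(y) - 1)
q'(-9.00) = 12.88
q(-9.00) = 7.32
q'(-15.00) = -13.57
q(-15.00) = 6.29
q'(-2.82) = 16.95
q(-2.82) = 5.69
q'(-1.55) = 0.12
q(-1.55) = 2.00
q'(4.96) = 1.66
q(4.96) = 2.19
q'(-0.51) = -1.97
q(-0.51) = 7.99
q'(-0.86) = 9.99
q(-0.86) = 4.45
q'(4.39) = -2.34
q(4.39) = 2.34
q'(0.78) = -0.49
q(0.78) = 0.44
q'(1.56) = -0.00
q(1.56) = 0.29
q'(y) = -2*(6*sin(y)*cos(y) + 3*cos(y))/(-3*sin(y)^2 - 3*sin(y) - 1)^2 = -6*(2*sin(y) + 1)*cos(y)/(3*sin(y)^2 + 3*sin(y) + 1)^2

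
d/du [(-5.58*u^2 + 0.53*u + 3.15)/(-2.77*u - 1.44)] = (15.4566*u^2 + 16.0704*u + 7.9623)/(7.6729*u^2 + 7.9776*u + 2.0736)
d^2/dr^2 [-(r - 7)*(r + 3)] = -2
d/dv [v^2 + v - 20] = 2*v + 1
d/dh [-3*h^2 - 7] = -6*h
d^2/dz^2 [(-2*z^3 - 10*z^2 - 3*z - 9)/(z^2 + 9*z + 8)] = 2*(-59*z^3 - 219*z^2 - 555*z - 1081)/(z^6 + 27*z^5 + 267*z^4 + 1161*z^3 + 2136*z^2 + 1728*z + 512)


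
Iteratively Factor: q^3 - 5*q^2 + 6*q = (q)*(q^2 - 5*q + 6) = q*(q - 3)*(q - 2)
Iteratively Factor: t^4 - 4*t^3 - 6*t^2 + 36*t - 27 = (t - 3)*(t^3 - t^2 - 9*t + 9) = (t - 3)*(t + 3)*(t^2 - 4*t + 3) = (t - 3)*(t - 1)*(t + 3)*(t - 3)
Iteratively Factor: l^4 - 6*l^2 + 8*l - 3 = (l - 1)*(l^3 + l^2 - 5*l + 3) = (l - 1)^2*(l^2 + 2*l - 3) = (l - 1)^3*(l + 3)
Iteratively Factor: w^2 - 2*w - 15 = (w + 3)*(w - 5)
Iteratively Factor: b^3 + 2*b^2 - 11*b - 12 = (b + 4)*(b^2 - 2*b - 3) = (b + 1)*(b + 4)*(b - 3)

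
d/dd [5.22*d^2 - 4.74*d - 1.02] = 10.44*d - 4.74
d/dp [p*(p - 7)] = 2*p - 7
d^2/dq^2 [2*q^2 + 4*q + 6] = 4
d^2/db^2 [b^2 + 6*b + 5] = 2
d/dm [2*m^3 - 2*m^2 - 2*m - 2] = 6*m^2 - 4*m - 2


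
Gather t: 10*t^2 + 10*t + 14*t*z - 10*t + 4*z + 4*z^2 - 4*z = 10*t^2 + 14*t*z + 4*z^2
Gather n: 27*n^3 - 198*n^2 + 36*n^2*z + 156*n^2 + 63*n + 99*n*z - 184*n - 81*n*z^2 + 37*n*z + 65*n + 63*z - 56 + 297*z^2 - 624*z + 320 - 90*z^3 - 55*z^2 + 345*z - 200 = 27*n^3 + n^2*(36*z - 42) + n*(-81*z^2 + 136*z - 56) - 90*z^3 + 242*z^2 - 216*z + 64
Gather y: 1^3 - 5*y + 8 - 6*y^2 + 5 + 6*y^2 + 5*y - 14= 0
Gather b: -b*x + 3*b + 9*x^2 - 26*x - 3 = b*(3 - x) + 9*x^2 - 26*x - 3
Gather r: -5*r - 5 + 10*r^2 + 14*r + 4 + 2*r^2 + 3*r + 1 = 12*r^2 + 12*r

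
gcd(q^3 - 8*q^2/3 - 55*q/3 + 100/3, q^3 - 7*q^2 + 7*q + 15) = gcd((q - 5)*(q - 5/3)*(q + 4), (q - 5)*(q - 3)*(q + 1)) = q - 5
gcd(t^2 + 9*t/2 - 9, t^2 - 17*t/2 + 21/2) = t - 3/2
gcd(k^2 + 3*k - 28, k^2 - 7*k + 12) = k - 4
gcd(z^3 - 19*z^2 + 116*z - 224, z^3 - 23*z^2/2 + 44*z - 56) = z - 4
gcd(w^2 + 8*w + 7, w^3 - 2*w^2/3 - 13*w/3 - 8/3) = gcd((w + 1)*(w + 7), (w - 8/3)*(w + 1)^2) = w + 1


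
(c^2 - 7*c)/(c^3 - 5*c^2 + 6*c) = (c - 7)/(c^2 - 5*c + 6)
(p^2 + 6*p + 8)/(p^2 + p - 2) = (p + 4)/(p - 1)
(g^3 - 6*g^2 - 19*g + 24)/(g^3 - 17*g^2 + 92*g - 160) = (g^2 + 2*g - 3)/(g^2 - 9*g + 20)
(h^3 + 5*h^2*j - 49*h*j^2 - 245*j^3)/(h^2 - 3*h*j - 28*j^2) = (h^2 + 12*h*j + 35*j^2)/(h + 4*j)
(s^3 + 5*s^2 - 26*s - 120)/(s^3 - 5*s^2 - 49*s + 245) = (s^2 + 10*s + 24)/(s^2 - 49)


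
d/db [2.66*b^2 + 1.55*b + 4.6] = 5.32*b + 1.55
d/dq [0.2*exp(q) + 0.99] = 0.2*exp(q)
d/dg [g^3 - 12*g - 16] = 3*g^2 - 12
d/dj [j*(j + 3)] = 2*j + 3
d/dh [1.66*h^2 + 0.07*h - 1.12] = 3.32*h + 0.07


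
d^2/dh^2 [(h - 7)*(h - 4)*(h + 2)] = 6*h - 18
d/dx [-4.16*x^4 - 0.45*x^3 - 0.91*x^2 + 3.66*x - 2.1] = -16.64*x^3 - 1.35*x^2 - 1.82*x + 3.66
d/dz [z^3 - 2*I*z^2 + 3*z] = 3*z^2 - 4*I*z + 3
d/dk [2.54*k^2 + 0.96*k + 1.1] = 5.08*k + 0.96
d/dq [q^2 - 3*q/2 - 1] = 2*q - 3/2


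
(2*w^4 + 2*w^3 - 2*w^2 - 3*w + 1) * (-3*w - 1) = -6*w^5 - 8*w^4 + 4*w^3 + 11*w^2 - 1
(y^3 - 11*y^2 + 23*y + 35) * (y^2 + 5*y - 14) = y^5 - 6*y^4 - 46*y^3 + 304*y^2 - 147*y - 490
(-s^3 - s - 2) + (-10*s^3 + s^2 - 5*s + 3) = -11*s^3 + s^2 - 6*s + 1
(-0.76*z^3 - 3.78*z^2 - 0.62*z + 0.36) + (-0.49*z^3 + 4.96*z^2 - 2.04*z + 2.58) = -1.25*z^3 + 1.18*z^2 - 2.66*z + 2.94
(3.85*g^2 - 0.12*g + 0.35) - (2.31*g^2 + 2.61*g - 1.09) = 1.54*g^2 - 2.73*g + 1.44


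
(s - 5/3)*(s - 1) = s^2 - 8*s/3 + 5/3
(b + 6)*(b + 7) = b^2 + 13*b + 42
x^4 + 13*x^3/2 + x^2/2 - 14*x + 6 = (x - 1)*(x - 1/2)*(x + 2)*(x + 6)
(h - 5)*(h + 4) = h^2 - h - 20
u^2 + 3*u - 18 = (u - 3)*(u + 6)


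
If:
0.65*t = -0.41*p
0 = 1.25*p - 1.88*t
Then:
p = 0.00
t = 0.00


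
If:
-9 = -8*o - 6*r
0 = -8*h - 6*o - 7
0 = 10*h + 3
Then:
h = -3/10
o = -23/30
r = 227/90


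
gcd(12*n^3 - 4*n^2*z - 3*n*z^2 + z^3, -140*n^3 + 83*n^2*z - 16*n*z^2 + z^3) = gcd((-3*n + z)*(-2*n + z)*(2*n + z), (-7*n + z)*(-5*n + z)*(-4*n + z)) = 1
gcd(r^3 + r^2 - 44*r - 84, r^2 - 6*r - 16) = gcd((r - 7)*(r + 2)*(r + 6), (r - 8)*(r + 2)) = r + 2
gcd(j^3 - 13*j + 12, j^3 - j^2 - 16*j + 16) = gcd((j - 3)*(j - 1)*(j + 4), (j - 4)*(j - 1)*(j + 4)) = j^2 + 3*j - 4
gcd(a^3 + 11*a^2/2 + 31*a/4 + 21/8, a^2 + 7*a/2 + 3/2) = a + 1/2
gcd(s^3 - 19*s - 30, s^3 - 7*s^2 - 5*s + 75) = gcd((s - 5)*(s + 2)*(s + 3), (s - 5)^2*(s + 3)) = s^2 - 2*s - 15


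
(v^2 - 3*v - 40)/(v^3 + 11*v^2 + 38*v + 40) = (v - 8)/(v^2 + 6*v + 8)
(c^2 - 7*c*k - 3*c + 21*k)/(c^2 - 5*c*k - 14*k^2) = (c - 3)/(c + 2*k)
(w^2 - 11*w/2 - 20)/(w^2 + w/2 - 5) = (w - 8)/(w - 2)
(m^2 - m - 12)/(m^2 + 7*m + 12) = (m - 4)/(m + 4)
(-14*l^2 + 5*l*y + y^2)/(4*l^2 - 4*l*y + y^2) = (7*l + y)/(-2*l + y)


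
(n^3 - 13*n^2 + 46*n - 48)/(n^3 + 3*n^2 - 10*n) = (n^2 - 11*n + 24)/(n*(n + 5))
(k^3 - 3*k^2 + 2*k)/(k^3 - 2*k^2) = (k - 1)/k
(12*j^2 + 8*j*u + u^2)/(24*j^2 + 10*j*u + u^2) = (2*j + u)/(4*j + u)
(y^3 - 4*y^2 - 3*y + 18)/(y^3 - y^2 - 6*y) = (y - 3)/y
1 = 1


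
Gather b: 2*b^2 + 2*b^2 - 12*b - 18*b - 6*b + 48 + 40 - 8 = 4*b^2 - 36*b + 80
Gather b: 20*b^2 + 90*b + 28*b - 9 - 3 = 20*b^2 + 118*b - 12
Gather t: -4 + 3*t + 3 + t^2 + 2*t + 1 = t^2 + 5*t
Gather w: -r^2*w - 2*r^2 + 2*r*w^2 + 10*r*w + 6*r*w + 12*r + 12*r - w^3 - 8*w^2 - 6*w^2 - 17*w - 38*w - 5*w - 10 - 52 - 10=-2*r^2 + 24*r - w^3 + w^2*(2*r - 14) + w*(-r^2 + 16*r - 60) - 72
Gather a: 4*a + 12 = 4*a + 12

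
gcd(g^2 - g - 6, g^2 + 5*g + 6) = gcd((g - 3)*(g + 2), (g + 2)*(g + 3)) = g + 2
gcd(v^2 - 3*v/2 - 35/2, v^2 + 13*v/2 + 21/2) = v + 7/2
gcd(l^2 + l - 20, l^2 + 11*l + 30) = l + 5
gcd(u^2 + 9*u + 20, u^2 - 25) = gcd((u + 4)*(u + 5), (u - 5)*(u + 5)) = u + 5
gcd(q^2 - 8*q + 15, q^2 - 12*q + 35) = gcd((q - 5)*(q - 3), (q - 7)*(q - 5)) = q - 5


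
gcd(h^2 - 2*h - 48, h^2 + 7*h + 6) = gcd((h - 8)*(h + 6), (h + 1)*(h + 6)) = h + 6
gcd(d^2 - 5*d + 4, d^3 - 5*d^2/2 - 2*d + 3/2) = 1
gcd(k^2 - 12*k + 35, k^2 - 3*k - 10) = k - 5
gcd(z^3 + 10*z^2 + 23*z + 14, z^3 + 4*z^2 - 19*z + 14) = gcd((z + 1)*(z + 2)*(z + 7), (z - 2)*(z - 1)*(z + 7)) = z + 7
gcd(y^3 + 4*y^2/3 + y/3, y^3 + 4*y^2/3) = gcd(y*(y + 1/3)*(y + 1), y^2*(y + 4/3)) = y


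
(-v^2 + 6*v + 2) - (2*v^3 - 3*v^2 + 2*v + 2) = -2*v^3 + 2*v^2 + 4*v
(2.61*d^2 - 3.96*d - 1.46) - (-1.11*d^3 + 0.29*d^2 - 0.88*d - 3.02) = 1.11*d^3 + 2.32*d^2 - 3.08*d + 1.56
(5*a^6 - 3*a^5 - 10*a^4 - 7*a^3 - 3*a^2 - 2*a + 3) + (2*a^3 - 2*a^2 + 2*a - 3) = 5*a^6 - 3*a^5 - 10*a^4 - 5*a^3 - 5*a^2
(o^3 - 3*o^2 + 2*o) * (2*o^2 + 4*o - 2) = 2*o^5 - 2*o^4 - 10*o^3 + 14*o^2 - 4*o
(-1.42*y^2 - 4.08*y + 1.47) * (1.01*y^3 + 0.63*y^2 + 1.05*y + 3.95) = -1.4342*y^5 - 5.0154*y^4 - 2.5767*y^3 - 8.9669*y^2 - 14.5725*y + 5.8065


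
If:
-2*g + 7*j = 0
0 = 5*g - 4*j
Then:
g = 0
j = 0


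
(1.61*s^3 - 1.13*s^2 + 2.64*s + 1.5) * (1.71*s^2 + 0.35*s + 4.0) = 2.7531*s^5 - 1.3688*s^4 + 10.5589*s^3 - 1.031*s^2 + 11.085*s + 6.0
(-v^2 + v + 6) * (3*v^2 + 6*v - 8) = -3*v^4 - 3*v^3 + 32*v^2 + 28*v - 48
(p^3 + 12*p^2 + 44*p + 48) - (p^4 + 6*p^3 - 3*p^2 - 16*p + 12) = -p^4 - 5*p^3 + 15*p^2 + 60*p + 36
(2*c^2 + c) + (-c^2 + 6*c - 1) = c^2 + 7*c - 1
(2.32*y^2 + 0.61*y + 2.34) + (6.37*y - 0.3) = 2.32*y^2 + 6.98*y + 2.04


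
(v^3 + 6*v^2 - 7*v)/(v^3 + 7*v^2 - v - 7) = v/(v + 1)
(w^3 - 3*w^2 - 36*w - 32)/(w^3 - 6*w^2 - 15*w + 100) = (w^2 - 7*w - 8)/(w^2 - 10*w + 25)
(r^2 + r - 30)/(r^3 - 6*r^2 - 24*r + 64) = (r^2 + r - 30)/(r^3 - 6*r^2 - 24*r + 64)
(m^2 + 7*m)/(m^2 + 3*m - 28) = m/(m - 4)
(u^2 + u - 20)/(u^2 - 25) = (u - 4)/(u - 5)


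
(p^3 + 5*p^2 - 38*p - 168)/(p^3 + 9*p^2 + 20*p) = (p^2 + p - 42)/(p*(p + 5))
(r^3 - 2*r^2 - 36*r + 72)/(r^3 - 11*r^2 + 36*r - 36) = (r + 6)/(r - 3)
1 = 1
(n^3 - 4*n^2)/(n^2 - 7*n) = n*(n - 4)/(n - 7)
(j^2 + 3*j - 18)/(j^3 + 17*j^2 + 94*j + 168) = (j - 3)/(j^2 + 11*j + 28)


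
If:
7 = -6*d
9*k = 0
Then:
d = -7/6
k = 0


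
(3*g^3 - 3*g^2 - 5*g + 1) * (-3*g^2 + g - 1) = -9*g^5 + 12*g^4 + 9*g^3 - 5*g^2 + 6*g - 1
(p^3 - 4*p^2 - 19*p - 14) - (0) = p^3 - 4*p^2 - 19*p - 14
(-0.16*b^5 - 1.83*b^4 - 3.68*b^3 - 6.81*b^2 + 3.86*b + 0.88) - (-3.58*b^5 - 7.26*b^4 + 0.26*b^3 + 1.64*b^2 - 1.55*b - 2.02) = 3.42*b^5 + 5.43*b^4 - 3.94*b^3 - 8.45*b^2 + 5.41*b + 2.9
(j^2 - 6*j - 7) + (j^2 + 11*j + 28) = 2*j^2 + 5*j + 21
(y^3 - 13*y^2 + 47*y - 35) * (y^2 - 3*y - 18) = y^5 - 16*y^4 + 68*y^3 + 58*y^2 - 741*y + 630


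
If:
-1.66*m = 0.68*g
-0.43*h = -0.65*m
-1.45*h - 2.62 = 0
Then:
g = 2.92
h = -1.81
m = -1.20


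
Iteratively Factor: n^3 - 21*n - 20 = (n + 1)*(n^2 - n - 20) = (n - 5)*(n + 1)*(n + 4)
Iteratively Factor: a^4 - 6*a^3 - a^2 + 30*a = (a + 2)*(a^3 - 8*a^2 + 15*a) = (a - 5)*(a + 2)*(a^2 - 3*a) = a*(a - 5)*(a + 2)*(a - 3)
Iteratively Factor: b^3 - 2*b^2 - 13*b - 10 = (b - 5)*(b^2 + 3*b + 2) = (b - 5)*(b + 2)*(b + 1)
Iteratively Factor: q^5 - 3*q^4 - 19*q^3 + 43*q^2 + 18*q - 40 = (q - 2)*(q^4 - q^3 - 21*q^2 + q + 20) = (q - 2)*(q + 1)*(q^3 - 2*q^2 - 19*q + 20) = (q - 2)*(q - 1)*(q + 1)*(q^2 - q - 20) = (q - 2)*(q - 1)*(q + 1)*(q + 4)*(q - 5)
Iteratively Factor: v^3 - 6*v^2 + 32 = (v + 2)*(v^2 - 8*v + 16) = (v - 4)*(v + 2)*(v - 4)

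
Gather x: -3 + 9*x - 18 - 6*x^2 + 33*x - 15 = -6*x^2 + 42*x - 36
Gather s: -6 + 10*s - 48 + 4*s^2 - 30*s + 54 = 4*s^2 - 20*s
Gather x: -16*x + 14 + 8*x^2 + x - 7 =8*x^2 - 15*x + 7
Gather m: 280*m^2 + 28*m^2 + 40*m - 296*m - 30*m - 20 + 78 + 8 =308*m^2 - 286*m + 66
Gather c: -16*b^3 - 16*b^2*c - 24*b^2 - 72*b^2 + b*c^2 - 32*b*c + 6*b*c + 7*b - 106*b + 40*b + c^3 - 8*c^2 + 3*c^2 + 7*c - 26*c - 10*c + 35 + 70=-16*b^3 - 96*b^2 - 59*b + c^3 + c^2*(b - 5) + c*(-16*b^2 - 26*b - 29) + 105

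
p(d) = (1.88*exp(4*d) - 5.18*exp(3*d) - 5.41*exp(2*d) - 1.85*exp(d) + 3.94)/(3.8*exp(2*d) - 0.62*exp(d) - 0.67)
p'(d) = (-7.6*exp(2*d) + 0.62*exp(d))*(1.88*exp(4*d) - 5.18*exp(3*d) - 5.41*exp(2*d) - 1.85*exp(d) + 3.94)/(3.8*exp(2*d) - 0.62*exp(d) - 0.67)^2 + (7.52*exp(4*d) - 15.54*exp(3*d) - 10.82*exp(2*d) - 1.85*exp(d))/(3.8*exp(2*d) - 0.62*exp(d) - 0.67)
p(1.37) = 0.86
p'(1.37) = 10.45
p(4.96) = 9875.06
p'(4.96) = 19936.10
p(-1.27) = -5.31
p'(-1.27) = -1.08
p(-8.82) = -5.88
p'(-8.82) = 0.00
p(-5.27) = -5.84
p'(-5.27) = 0.04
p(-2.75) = -5.47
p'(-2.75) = 0.31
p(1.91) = 12.23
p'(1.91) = 36.58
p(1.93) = 12.97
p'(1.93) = 38.25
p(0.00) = -2.64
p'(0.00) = -0.91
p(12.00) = 13104935908.24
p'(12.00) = 26210080542.44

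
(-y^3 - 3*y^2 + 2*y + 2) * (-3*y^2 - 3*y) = 3*y^5 + 12*y^4 + 3*y^3 - 12*y^2 - 6*y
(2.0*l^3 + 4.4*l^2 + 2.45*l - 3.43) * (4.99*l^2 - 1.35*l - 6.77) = 9.98*l^5 + 19.256*l^4 - 7.2545*l^3 - 50.2112*l^2 - 11.956*l + 23.2211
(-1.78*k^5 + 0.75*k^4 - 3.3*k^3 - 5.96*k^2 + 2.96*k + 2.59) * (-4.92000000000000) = 8.7576*k^5 - 3.69*k^4 + 16.236*k^3 + 29.3232*k^2 - 14.5632*k - 12.7428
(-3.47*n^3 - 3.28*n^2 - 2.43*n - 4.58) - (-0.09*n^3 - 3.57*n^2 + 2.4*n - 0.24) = -3.38*n^3 + 0.29*n^2 - 4.83*n - 4.34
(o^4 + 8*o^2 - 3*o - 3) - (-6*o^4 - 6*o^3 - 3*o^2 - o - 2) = 7*o^4 + 6*o^3 + 11*o^2 - 2*o - 1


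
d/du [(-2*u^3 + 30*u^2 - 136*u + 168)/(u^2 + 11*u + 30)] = 2*(-u^4 - 22*u^3 + 143*u^2 + 732*u - 2964)/(u^4 + 22*u^3 + 181*u^2 + 660*u + 900)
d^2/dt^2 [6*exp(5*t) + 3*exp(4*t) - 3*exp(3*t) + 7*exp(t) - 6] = (150*exp(4*t) + 48*exp(3*t) - 27*exp(2*t) + 7)*exp(t)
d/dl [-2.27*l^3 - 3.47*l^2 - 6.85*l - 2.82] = -6.81*l^2 - 6.94*l - 6.85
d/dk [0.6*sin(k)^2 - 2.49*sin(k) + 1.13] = (1.2*sin(k) - 2.49)*cos(k)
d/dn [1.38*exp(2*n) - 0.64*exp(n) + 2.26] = (2.76*exp(n) - 0.64)*exp(n)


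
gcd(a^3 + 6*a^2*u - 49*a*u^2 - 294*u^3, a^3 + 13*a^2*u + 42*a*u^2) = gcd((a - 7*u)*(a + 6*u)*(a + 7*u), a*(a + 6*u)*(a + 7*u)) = a^2 + 13*a*u + 42*u^2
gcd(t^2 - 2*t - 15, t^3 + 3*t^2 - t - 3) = t + 3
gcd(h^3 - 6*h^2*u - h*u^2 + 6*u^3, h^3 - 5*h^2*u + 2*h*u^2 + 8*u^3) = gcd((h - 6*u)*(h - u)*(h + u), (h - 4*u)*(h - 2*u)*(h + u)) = h + u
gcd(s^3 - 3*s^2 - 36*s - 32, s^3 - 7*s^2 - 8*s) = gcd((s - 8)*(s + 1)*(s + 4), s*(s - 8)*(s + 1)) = s^2 - 7*s - 8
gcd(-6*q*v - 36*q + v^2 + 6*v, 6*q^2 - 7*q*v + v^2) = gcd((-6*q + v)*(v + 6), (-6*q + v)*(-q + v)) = 6*q - v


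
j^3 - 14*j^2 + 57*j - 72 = (j - 8)*(j - 3)^2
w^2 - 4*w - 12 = (w - 6)*(w + 2)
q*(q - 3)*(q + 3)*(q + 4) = q^4 + 4*q^3 - 9*q^2 - 36*q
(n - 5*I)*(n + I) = n^2 - 4*I*n + 5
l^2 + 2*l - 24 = (l - 4)*(l + 6)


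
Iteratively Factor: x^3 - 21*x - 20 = (x + 1)*(x^2 - x - 20) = (x - 5)*(x + 1)*(x + 4)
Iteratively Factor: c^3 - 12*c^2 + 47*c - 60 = (c - 5)*(c^2 - 7*c + 12) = (c - 5)*(c - 3)*(c - 4)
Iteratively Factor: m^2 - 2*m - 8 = (m - 4)*(m + 2)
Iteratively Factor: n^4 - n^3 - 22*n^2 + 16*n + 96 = (n + 4)*(n^3 - 5*n^2 - 2*n + 24) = (n - 3)*(n + 4)*(n^2 - 2*n - 8) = (n - 4)*(n - 3)*(n + 4)*(n + 2)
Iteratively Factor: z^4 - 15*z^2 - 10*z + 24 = (z + 2)*(z^3 - 2*z^2 - 11*z + 12) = (z + 2)*(z + 3)*(z^2 - 5*z + 4) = (z - 1)*(z + 2)*(z + 3)*(z - 4)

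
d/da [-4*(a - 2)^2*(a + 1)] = 12*a*(2 - a)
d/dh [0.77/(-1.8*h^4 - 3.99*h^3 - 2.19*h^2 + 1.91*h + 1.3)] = (5.544*h^3 + 9.2169*h^2 + 3.3726*h - 1.4707)/(1.8*h^4 + 3.99*h^3 + 2.19*h^2 - 1.91*h - 1.3)^2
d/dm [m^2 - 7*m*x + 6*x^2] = 2*m - 7*x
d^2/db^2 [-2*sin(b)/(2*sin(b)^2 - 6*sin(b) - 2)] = (sin(b)^5 + 3*sin(b)^4 + 4*sin(b)^3 - 3*sin(b)^2 - 5*sin(b) + 6)/(sin(b)^2 - 3*sin(b) - 1)^3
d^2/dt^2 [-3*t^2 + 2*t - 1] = -6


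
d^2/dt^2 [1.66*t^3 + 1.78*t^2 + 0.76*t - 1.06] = 9.96*t + 3.56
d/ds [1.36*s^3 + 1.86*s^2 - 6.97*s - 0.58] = 4.08*s^2 + 3.72*s - 6.97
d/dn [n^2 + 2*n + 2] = 2*n + 2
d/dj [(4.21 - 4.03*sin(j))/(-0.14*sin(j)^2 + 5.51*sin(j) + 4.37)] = (-0.5642*sin(j)^2 + 1.1788*sin(j) - 40.8082)*cos(j)/(0.0196*sin(j)^4 - 1.5428*sin(j)^3 + 29.1365*sin(j)^2 + 48.1574*sin(j) + 19.0969)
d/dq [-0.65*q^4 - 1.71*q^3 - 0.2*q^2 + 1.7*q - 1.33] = -2.6*q^3 - 5.13*q^2 - 0.4*q + 1.7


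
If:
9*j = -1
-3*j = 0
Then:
No Solution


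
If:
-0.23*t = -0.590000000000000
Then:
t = 2.57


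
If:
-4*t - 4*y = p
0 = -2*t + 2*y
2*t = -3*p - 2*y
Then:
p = 0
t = 0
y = 0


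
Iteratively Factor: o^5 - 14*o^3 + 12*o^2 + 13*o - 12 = (o + 4)*(o^4 - 4*o^3 + 2*o^2 + 4*o - 3) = (o + 1)*(o + 4)*(o^3 - 5*o^2 + 7*o - 3) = (o - 1)*(o + 1)*(o + 4)*(o^2 - 4*o + 3) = (o - 1)^2*(o + 1)*(o + 4)*(o - 3)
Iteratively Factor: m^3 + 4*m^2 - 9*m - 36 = (m + 4)*(m^2 - 9) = (m + 3)*(m + 4)*(m - 3)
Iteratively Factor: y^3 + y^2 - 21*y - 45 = (y - 5)*(y^2 + 6*y + 9) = (y - 5)*(y + 3)*(y + 3)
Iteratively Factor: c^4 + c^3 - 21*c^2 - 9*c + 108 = (c - 3)*(c^3 + 4*c^2 - 9*c - 36) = (c - 3)*(c + 4)*(c^2 - 9) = (c - 3)*(c + 3)*(c + 4)*(c - 3)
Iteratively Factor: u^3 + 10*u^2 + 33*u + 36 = (u + 4)*(u^2 + 6*u + 9) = (u + 3)*(u + 4)*(u + 3)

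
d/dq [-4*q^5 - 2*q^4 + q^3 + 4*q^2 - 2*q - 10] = -20*q^4 - 8*q^3 + 3*q^2 + 8*q - 2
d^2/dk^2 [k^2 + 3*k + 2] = 2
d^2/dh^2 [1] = 0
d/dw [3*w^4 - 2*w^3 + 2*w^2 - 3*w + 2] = 12*w^3 - 6*w^2 + 4*w - 3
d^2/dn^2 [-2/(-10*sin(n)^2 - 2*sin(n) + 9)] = 4*(-200*sin(n)^4 - 30*sin(n)^3 + 118*sin(n)^2 + 51*sin(n) + 94)/(10*sin(n)^2 + 2*sin(n) - 9)^3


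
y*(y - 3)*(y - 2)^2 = y^4 - 7*y^3 + 16*y^2 - 12*y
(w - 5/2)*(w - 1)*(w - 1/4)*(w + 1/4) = w^4 - 7*w^3/2 + 39*w^2/16 + 7*w/32 - 5/32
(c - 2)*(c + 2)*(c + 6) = c^3 + 6*c^2 - 4*c - 24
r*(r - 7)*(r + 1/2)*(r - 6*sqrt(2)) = r^4 - 6*sqrt(2)*r^3 - 13*r^3/2 - 7*r^2/2 + 39*sqrt(2)*r^2 + 21*sqrt(2)*r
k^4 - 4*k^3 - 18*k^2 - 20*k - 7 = (k - 7)*(k + 1)^3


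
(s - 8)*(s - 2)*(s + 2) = s^3 - 8*s^2 - 4*s + 32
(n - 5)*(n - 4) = n^2 - 9*n + 20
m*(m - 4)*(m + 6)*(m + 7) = m^4 + 9*m^3 - 10*m^2 - 168*m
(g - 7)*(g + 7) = g^2 - 49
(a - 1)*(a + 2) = a^2 + a - 2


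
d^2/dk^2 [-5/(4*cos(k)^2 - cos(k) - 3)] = 5*(64*sin(k)^4 - 81*sin(k)^2 + 12*cos(k) - 3*cos(3*k) - 9)/((cos(k) - 1)^3*(4*cos(k) + 3)^3)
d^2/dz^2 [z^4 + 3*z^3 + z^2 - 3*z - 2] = 12*z^2 + 18*z + 2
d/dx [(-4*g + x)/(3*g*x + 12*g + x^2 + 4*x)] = (3*g*x + 12*g + x^2 + 4*x + (4*g - x)*(3*g + 2*x + 4))/(3*g*x + 12*g + x^2 + 4*x)^2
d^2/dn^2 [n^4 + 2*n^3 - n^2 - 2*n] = 12*n^2 + 12*n - 2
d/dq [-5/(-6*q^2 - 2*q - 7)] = 10*(-6*q - 1)/(6*q^2 + 2*q + 7)^2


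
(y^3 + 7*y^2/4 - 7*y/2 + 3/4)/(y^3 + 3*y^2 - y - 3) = (y - 1/4)/(y + 1)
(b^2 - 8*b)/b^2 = (b - 8)/b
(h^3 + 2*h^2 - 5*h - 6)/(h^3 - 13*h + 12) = (h^3 + 2*h^2 - 5*h - 6)/(h^3 - 13*h + 12)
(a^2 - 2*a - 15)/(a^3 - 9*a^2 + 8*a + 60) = (a + 3)/(a^2 - 4*a - 12)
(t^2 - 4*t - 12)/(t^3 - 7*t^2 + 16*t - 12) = (t^2 - 4*t - 12)/(t^3 - 7*t^2 + 16*t - 12)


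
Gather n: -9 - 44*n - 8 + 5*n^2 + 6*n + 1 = 5*n^2 - 38*n - 16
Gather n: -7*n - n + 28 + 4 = 32 - 8*n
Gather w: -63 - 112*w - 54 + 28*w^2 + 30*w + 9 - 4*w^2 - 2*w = 24*w^2 - 84*w - 108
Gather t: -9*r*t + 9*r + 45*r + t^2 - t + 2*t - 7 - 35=54*r + t^2 + t*(1 - 9*r) - 42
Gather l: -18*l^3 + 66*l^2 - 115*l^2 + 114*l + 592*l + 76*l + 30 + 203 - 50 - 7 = -18*l^3 - 49*l^2 + 782*l + 176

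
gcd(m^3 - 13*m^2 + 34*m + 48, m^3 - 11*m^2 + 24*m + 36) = m^2 - 5*m - 6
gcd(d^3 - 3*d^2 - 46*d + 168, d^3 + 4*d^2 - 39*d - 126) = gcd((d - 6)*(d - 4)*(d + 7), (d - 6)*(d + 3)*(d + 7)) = d^2 + d - 42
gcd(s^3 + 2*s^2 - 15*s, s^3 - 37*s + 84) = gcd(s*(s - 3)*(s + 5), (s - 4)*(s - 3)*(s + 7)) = s - 3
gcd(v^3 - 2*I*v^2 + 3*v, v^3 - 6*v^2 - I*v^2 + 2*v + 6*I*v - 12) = v + I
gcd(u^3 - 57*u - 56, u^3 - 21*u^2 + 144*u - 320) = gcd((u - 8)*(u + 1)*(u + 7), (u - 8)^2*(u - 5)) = u - 8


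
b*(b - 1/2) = b^2 - b/2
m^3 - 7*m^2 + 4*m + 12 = (m - 6)*(m - 2)*(m + 1)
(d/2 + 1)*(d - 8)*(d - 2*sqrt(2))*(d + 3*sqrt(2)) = d^4/2 - 3*d^3 + sqrt(2)*d^3/2 - 14*d^2 - 3*sqrt(2)*d^2 - 8*sqrt(2)*d + 36*d + 96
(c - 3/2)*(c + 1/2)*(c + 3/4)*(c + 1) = c^4 + 3*c^3/4 - 7*c^2/4 - 33*c/16 - 9/16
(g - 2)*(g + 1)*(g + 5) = g^3 + 4*g^2 - 7*g - 10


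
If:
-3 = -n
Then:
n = 3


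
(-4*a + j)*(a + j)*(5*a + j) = -20*a^3 - 19*a^2*j + 2*a*j^2 + j^3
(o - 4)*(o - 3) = o^2 - 7*o + 12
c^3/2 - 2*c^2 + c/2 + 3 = (c/2 + 1/2)*(c - 3)*(c - 2)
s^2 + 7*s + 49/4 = (s + 7/2)^2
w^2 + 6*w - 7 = (w - 1)*(w + 7)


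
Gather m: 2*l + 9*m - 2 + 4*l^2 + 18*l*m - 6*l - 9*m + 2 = 4*l^2 + 18*l*m - 4*l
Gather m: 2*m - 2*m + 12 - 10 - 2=0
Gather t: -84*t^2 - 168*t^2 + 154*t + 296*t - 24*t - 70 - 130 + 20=-252*t^2 + 426*t - 180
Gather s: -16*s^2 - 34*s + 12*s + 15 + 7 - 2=-16*s^2 - 22*s + 20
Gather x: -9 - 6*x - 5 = -6*x - 14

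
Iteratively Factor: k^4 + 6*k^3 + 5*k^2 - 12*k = (k + 4)*(k^3 + 2*k^2 - 3*k) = k*(k + 4)*(k^2 + 2*k - 3) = k*(k - 1)*(k + 4)*(k + 3)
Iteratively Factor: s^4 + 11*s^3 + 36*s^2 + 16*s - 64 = (s + 4)*(s^3 + 7*s^2 + 8*s - 16) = (s + 4)^2*(s^2 + 3*s - 4) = (s - 1)*(s + 4)^2*(s + 4)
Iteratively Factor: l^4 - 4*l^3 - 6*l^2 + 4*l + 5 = (l + 1)*(l^3 - 5*l^2 - l + 5) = (l - 1)*(l + 1)*(l^2 - 4*l - 5) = (l - 5)*(l - 1)*(l + 1)*(l + 1)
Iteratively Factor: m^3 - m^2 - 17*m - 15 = (m + 1)*(m^2 - 2*m - 15) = (m - 5)*(m + 1)*(m + 3)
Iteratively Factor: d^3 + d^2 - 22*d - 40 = (d - 5)*(d^2 + 6*d + 8) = (d - 5)*(d + 4)*(d + 2)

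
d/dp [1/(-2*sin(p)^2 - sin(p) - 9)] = (4*sin(p) + 1)*cos(p)/(sin(p) - cos(2*p) + 10)^2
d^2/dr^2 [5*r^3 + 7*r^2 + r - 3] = 30*r + 14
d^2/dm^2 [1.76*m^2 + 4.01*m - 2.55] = 3.52000000000000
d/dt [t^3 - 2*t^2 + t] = 3*t^2 - 4*t + 1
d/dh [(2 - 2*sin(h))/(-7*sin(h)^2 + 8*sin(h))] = 2*(-7*cos(h) + 14/tan(h) - 8*cos(h)/sin(h)^2)/(7*sin(h) - 8)^2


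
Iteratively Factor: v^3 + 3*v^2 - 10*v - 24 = (v + 4)*(v^2 - v - 6) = (v - 3)*(v + 4)*(v + 2)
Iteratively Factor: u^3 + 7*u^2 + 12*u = (u + 4)*(u^2 + 3*u) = u*(u + 4)*(u + 3)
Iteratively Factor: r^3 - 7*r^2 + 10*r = (r - 5)*(r^2 - 2*r) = (r - 5)*(r - 2)*(r)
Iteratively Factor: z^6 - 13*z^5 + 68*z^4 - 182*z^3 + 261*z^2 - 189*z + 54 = (z - 3)*(z^5 - 10*z^4 + 38*z^3 - 68*z^2 + 57*z - 18) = (z - 3)*(z - 1)*(z^4 - 9*z^3 + 29*z^2 - 39*z + 18) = (z - 3)*(z - 1)^2*(z^3 - 8*z^2 + 21*z - 18) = (z - 3)^2*(z - 1)^2*(z^2 - 5*z + 6) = (z - 3)^3*(z - 1)^2*(z - 2)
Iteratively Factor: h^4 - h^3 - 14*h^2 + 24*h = (h - 2)*(h^3 + h^2 - 12*h) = h*(h - 2)*(h^2 + h - 12) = h*(h - 2)*(h + 4)*(h - 3)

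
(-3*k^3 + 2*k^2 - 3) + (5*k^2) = -3*k^3 + 7*k^2 - 3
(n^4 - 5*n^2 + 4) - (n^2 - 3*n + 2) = n^4 - 6*n^2 + 3*n + 2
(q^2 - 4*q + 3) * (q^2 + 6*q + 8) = q^4 + 2*q^3 - 13*q^2 - 14*q + 24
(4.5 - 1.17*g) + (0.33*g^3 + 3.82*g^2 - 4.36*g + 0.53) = 0.33*g^3 + 3.82*g^2 - 5.53*g + 5.03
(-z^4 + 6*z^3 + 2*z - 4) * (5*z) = -5*z^5 + 30*z^4 + 10*z^2 - 20*z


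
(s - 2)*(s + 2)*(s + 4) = s^3 + 4*s^2 - 4*s - 16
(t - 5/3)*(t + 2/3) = t^2 - t - 10/9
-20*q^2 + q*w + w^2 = (-4*q + w)*(5*q + w)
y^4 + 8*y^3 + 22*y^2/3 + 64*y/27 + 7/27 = (y + 1/3)^3*(y + 7)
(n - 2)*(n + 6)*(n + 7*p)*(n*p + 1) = n^4*p + 7*n^3*p^2 + 4*n^3*p + n^3 + 28*n^2*p^2 - 5*n^2*p + 4*n^2 - 84*n*p^2 + 28*n*p - 12*n - 84*p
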